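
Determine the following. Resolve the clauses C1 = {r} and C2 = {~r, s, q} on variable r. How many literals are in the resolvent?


Remove r from C1 and ~r from C2.
C1 remainder: {}
C2 remainder: {s, q}
Union (resolvent): {q, s}
Resolvent has 2 literal(s).

2


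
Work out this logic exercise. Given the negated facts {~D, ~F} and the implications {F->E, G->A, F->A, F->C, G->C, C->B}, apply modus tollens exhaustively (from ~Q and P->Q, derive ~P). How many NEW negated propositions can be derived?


Initial negated facts: {~D, ~F}
Apply modus tollens to closure:
  (no implication fires)
Final negated: {~D, ~F}
New negations: {(none)}
Count = 0

0


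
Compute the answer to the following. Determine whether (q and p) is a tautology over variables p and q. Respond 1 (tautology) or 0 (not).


Check all 4 assignments:
p=0, q=0: 0
p=0, q=1: 0
p=1, q=0: 0
p=1, q=1: 1
Satisfying count = 1/4.
Tautology iff count = 4: no.

0


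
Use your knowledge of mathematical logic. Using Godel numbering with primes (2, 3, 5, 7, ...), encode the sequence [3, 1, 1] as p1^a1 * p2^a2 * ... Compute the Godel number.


Encode each element as an exponent of the corresponding prime:
  2^3 = 8
  3^1 = 3
  5^1 = 5
Product = 8 * 3 * 5 = 120

120


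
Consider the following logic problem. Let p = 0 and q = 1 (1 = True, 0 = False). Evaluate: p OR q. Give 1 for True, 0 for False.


p = 0, q = 1
Operation: p OR q
Evaluate: 0 OR 1 = 1

1


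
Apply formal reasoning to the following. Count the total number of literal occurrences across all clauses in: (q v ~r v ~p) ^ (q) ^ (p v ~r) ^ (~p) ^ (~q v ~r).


Counting literals in each clause:
Clause 1: 3 literal(s)
Clause 2: 1 literal(s)
Clause 3: 2 literal(s)
Clause 4: 1 literal(s)
Clause 5: 2 literal(s)
Total = 9

9


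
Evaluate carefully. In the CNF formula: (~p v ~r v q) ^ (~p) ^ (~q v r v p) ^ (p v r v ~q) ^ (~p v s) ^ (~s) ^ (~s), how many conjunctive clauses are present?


A CNF formula is a conjunction of clauses.
Clauses are separated by ^.
Counting the conjuncts: 7 clauses.

7


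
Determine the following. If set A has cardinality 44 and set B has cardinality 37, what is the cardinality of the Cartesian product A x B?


The Cartesian product A x B contains all ordered pairs (a, b).
|A x B| = |A| * |B| = 44 * 37 = 1628

1628


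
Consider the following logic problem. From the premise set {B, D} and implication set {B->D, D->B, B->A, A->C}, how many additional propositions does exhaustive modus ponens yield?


Initial facts: {B, D}
Apply modus ponens to closure:
  B and B->A  =>  A
  A and A->C  =>  C
Final known: {A, B, C, D}
New propositions: {A, C}
Count = 2

2


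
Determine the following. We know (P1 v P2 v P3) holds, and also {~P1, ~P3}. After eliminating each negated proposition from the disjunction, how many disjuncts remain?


Original disjuncts (3): P1, P2, P3
Negated (eliminate): ~P1, ~P3
Remaining disjuncts: P2
Count = 3 - 2 = 1

1


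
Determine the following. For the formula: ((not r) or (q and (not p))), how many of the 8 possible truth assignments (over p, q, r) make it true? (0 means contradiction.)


Check all 8 assignments:
p=0, q=0, r=0: 1
p=0, q=0, r=1: 0
p=0, q=1, r=0: 1
p=0, q=1, r=1: 1
p=1, q=0, r=0: 1
p=1, q=0, r=1: 0
p=1, q=1, r=0: 1
p=1, q=1, r=1: 0
Count of True = 5

5


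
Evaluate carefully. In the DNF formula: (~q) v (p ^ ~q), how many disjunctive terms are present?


A DNF formula is a disjunction of terms (conjunctions).
Terms are separated by v.
Counting the disjuncts: 2 terms.

2


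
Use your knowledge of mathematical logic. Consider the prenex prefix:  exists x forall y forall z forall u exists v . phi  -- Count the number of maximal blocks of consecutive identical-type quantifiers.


Quantifier-type sequence: E A A A E  (A=forall, E=exists)
Group into maximal same-type runs:
  Ex1 | Ax3 | Ex1
Number of blocks = 3

3


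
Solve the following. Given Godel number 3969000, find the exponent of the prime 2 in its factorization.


Factorize 3969000 by dividing by 2 repeatedly.
Division steps: 2 divides 3969000 exactly 3 time(s).
Exponent of 2 = 3

3


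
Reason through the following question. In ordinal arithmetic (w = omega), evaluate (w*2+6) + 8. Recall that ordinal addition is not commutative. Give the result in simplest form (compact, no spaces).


Compute (w*2+6) + 8.
Ordinal + is associative but NOT commutative; for finite n>0, n + w = w but w + n stays w+n.
By associativity: (w*2+6) + 8 = w*2 + (6+8) = w*2+14.
Result = w*2+14

w*2+14


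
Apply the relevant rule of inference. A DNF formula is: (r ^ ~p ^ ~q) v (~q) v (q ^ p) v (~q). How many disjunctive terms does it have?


A DNF formula is a disjunction of terms (conjunctions).
Terms are separated by v.
Counting the disjuncts: 4 terms.

4


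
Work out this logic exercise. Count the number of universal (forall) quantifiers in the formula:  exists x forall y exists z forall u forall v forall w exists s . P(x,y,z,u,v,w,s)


Quantifier prefix: exists x forall y exists z forall u forall v forall w exists s
Mark each quantifier type:
  E U E U U U E
Universal count = 4, Existential count = 3
Asked for universal (forall) quantifiers: 4

4


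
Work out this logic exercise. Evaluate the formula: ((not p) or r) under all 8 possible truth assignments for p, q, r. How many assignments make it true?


Check all 8 assignments:
p=0, q=0, r=0: 1
p=0, q=0, r=1: 1
p=0, q=1, r=0: 1
p=0, q=1, r=1: 1
p=1, q=0, r=0: 0
p=1, q=0, r=1: 1
p=1, q=1, r=0: 0
p=1, q=1, r=1: 1
Count of True = 6

6


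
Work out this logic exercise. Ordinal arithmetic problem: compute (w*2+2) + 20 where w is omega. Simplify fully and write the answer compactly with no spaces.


Compute (w*2+2) + 20.
Ordinal + is associative but NOT commutative; for finite n>0, n + w = w but w + n stays w+n.
By associativity: (w*2+2) + 20 = w*2 + (2+20) = w*2+22.
Result = w*2+22

w*2+22


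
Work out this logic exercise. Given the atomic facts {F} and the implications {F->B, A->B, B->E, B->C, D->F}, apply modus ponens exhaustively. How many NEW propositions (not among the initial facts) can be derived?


Initial facts: {F}
Apply modus ponens to closure:
  F and F->B  =>  B
  B and B->E  =>  E
  B and B->C  =>  C
Final known: {B, C, E, F}
New propositions: {B, C, E}
Count = 3

3


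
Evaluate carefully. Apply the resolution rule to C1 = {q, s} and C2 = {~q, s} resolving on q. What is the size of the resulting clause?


Remove q from C1 and ~q from C2.
C1 remainder: {s}
C2 remainder: {s}
Union (resolvent): {s}
Resolvent has 1 literal(s).

1


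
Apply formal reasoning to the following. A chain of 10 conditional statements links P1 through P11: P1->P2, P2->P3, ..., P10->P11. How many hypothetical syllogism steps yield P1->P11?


With 10 implications in a chain connecting 11 propositions:
P1->P2, P2->P3, ..., P10->P11
Steps needed = (number of implications) - 1 = 10 - 1 = 9

9


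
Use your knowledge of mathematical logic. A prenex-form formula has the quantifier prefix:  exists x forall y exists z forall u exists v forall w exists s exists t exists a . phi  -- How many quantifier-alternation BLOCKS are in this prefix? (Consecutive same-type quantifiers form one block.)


Quantifier-type sequence: E A E A E A E E E  (A=forall, E=exists)
Group into maximal same-type runs:
  Ex1 | Ax1 | Ex1 | Ax1 | Ex1 | Ax1 | Ex3
Number of blocks = 7

7


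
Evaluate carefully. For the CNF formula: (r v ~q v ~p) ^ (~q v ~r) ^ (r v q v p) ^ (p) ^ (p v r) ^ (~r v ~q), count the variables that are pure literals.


Check each variable for pure literal status:
p: mixed (not pure)
q: mixed (not pure)
r: mixed (not pure)
Pure literal count = 0

0


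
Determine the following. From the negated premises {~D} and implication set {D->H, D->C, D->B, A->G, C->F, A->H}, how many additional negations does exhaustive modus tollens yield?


Initial negated facts: {~D}
Apply modus tollens to closure:
  (no implication fires)
Final negated: {~D}
New negations: {(none)}
Count = 0

0


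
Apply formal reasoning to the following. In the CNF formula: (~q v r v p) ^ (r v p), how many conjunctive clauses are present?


A CNF formula is a conjunction of clauses.
Clauses are separated by ^.
Counting the conjuncts: 2 clauses.

2


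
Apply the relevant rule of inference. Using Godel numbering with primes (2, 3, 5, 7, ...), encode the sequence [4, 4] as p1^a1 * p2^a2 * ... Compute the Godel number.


Encode each element as an exponent of the corresponding prime:
  2^4 = 16
  3^4 = 81
Product = 16 * 81 = 1296

1296


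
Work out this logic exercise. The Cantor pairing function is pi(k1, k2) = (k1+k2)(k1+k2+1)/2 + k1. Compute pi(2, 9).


k1 + k2 = 11
(k1+k2)(k1+k2+1)/2 = 11 * 12 / 2 = 66
pi = 66 + 2 = 68

68


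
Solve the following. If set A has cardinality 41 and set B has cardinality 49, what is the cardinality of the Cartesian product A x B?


The Cartesian product A x B contains all ordered pairs (a, b).
|A x B| = |A| * |B| = 41 * 49 = 2009

2009


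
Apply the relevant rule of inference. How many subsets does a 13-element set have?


The power set of a set with n elements has 2^n elements.
|P(S)| = 2^13 = 8192

8192


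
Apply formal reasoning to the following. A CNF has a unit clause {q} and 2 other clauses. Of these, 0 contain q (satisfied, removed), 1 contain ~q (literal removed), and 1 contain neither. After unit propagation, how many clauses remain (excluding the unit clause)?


Satisfied (removed): 0
Shortened (remain): 1
Unchanged (remain): 1
Remaining = 1 + 1 = 2

2


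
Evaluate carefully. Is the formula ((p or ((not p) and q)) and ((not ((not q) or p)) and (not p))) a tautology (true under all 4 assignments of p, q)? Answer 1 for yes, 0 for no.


Check all 4 assignments:
p=0, q=0: 0
p=0, q=1: 1
p=1, q=0: 0
p=1, q=1: 0
Satisfying count = 1/4.
Tautology iff count = 4: no.

0


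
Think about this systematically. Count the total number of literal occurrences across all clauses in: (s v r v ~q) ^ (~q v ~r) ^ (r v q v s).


Counting literals in each clause:
Clause 1: 3 literal(s)
Clause 2: 2 literal(s)
Clause 3: 3 literal(s)
Total = 8

8


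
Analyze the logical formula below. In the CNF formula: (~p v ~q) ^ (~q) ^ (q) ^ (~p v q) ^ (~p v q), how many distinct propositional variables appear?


Identify each variable that appears in the formula.
Variables found: p, q
Count = 2

2


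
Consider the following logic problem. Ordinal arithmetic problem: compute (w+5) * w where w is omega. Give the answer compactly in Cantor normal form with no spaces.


Compute (w+5) * w.
Ordinal * is associative and left-distributive over +, but NOT commutative; for finite n>1, n*w = w but w*n stays w*n.
(w+5) * w = sup{(w+5)*k : k<w} = sup{w*k+5} = w^2 (the +5 tail is absorbed in the limit).
Result = w^2

w^2


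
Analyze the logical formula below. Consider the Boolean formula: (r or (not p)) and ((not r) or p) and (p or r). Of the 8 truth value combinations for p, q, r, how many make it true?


Evaluate all 8 assignments for p, q, r:
p=0, q=0, r=0: 0
p=0, q=0, r=1: 0
p=0, q=1, r=0: 0
p=0, q=1, r=1: 0
p=1, q=0, r=0: 0
p=1, q=0, r=1: 1
p=1, q=1, r=0: 0
p=1, q=1, r=1: 1
Satisfying count = 2

2


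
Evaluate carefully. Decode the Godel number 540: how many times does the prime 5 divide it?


Factorize 540 by dividing by 5 repeatedly.
Division steps: 5 divides 540 exactly 1 time(s).
Exponent of 5 = 1

1


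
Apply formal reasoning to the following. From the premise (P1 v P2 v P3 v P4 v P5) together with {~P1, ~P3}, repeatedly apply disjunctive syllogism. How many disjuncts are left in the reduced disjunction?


Original disjuncts (5): P1, P2, P3, P4, P5
Negated (eliminate): ~P1, ~P3
Remaining disjuncts: P2, P4, P5
Count = 5 - 2 = 3

3


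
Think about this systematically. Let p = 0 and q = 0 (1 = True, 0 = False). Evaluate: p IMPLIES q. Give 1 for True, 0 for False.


p = 0, q = 0
Operation: p IMPLIES q
Evaluate: 0 IMPLIES 0 = 1

1


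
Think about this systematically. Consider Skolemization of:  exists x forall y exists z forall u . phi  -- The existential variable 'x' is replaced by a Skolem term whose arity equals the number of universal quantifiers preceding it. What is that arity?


Quantifier prefix: exists x forall y exists z forall u
'x' is existentially quantified at position 1.
No universal quantifiers precede it.
Skolem function arity = 0 (a Skolem constant)

0


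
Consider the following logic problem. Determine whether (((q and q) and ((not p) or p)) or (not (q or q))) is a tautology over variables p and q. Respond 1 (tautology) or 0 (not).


Check all 4 assignments:
p=0, q=0: 1
p=0, q=1: 1
p=1, q=0: 1
p=1, q=1: 1
Satisfying count = 4/4.
Tautology iff count = 4: yes.

1


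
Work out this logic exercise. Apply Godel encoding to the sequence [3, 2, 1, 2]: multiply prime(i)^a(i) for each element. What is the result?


Encode each element as an exponent of the corresponding prime:
  2^3 = 8
  3^2 = 9
  5^1 = 5
  7^2 = 49
Product = 8 * 9 * 5 * 49 = 17640

17640


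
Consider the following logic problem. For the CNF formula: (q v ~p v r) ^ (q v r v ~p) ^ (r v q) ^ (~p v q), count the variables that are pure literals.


Check each variable for pure literal status:
p: pure negative
q: pure positive
r: pure positive
Pure literal count = 3

3


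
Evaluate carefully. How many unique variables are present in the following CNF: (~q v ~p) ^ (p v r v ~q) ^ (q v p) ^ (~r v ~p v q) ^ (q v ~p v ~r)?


Identify each variable that appears in the formula.
Variables found: p, q, r
Count = 3

3


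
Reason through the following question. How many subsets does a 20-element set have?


The power set of a set with n elements has 2^n elements.
|P(S)| = 2^20 = 1048576

1048576


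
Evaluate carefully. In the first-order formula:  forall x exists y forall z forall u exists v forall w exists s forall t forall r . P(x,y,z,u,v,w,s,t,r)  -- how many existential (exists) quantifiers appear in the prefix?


Quantifier prefix: forall x exists y forall z forall u exists v forall w exists s forall t forall r
Mark each quantifier type:
  U E U U E U E U U
Universal count = 6, Existential count = 3
Asked for existential (exists) quantifiers: 3

3


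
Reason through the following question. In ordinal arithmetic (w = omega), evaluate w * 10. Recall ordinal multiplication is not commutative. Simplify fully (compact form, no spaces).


Compute w * 10.
Ordinal * is associative and left-distributive over +, but NOT commutative; for finite n>1, n*w = w but w*n stays w*n.
w * 10 means 10 copies of w concatenated: w*10.
Result = w*10

w*10


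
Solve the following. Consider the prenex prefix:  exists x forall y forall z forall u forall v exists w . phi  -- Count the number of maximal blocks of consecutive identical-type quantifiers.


Quantifier-type sequence: E A A A A E  (A=forall, E=exists)
Group into maximal same-type runs:
  Ex1 | Ax4 | Ex1
Number of blocks = 3

3


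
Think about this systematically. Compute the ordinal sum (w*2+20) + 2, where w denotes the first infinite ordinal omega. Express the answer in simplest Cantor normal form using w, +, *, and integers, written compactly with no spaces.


Compute (w*2+20) + 2.
Ordinal + is associative but NOT commutative; for finite n>0, n + w = w but w + n stays w+n.
By associativity: (w*2+20) + 2 = w*2 + (20+2) = w*2+22.
Result = w*2+22

w*2+22


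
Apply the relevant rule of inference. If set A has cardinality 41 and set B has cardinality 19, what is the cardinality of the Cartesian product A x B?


The Cartesian product A x B contains all ordered pairs (a, b).
|A x B| = |A| * |B| = 41 * 19 = 779

779


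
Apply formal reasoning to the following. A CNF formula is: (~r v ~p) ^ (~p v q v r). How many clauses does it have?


A CNF formula is a conjunction of clauses.
Clauses are separated by ^.
Counting the conjuncts: 2 clauses.

2


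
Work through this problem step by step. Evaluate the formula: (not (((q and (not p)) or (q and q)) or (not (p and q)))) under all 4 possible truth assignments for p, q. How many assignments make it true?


Check all 4 assignments:
p=0, q=0: 0
p=0, q=1: 0
p=1, q=0: 0
p=1, q=1: 0
Count of True = 0

0


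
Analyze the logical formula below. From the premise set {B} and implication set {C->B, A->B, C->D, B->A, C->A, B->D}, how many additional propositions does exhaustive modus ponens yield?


Initial facts: {B}
Apply modus ponens to closure:
  B and B->A  =>  A
  B and B->D  =>  D
Final known: {A, B, D}
New propositions: {A, D}
Count = 2

2


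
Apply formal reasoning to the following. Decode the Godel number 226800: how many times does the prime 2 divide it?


Factorize 226800 by dividing by 2 repeatedly.
Division steps: 2 divides 226800 exactly 4 time(s).
Exponent of 2 = 4

4


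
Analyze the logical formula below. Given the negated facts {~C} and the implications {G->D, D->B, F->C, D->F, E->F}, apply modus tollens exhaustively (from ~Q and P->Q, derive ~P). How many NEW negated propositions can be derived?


Initial negated facts: {~C}
Apply modus tollens to closure:
  ~C and F->C  =>  ~F
  ~F and D->F  =>  ~D
  ~F and E->F  =>  ~E
  ~D and G->D  =>  ~G
Final negated: {~C, ~D, ~E, ~F, ~G}
New negations: {~D, ~E, ~F, ~G}
Count = 4

4


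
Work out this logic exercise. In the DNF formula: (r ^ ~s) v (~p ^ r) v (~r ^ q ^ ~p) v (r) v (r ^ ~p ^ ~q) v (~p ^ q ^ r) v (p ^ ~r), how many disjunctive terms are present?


A DNF formula is a disjunction of terms (conjunctions).
Terms are separated by v.
Counting the disjuncts: 7 terms.

7


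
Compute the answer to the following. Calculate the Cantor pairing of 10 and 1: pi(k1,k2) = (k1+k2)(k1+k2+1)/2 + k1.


k1 + k2 = 11
(k1+k2)(k1+k2+1)/2 = 11 * 12 / 2 = 66
pi = 66 + 10 = 76

76


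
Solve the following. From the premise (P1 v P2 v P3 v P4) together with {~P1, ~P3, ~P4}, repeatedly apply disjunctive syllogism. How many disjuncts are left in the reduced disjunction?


Original disjuncts (4): P1, P2, P3, P4
Negated (eliminate): ~P1, ~P3, ~P4
Remaining disjuncts: P2
Count = 4 - 3 = 1

1


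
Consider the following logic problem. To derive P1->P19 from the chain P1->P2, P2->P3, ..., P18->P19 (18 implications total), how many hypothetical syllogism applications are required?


With 18 implications in a chain connecting 19 propositions:
P1->P2, P2->P3, ..., P18->P19
Steps needed = (number of implications) - 1 = 18 - 1 = 17

17


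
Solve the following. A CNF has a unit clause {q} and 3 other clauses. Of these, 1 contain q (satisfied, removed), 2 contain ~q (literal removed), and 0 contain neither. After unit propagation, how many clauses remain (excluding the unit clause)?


Satisfied (removed): 1
Shortened (remain): 2
Unchanged (remain): 0
Remaining = 2 + 0 = 2

2


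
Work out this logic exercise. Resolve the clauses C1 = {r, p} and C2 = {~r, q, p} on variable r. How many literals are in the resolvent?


Remove r from C1 and ~r from C2.
C1 remainder: {p}
C2 remainder: {q, p}
Union (resolvent): {p, q}
Resolvent has 2 literal(s).

2


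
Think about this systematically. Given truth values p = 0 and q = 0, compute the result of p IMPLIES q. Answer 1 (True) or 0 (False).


p = 0, q = 0
Operation: p IMPLIES q
Evaluate: 0 IMPLIES 0 = 1

1


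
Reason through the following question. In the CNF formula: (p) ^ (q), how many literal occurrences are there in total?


Counting literals in each clause:
Clause 1: 1 literal(s)
Clause 2: 1 literal(s)
Total = 2

2


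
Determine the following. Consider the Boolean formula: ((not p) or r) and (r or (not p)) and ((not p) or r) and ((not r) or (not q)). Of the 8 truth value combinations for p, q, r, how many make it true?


Evaluate all 8 assignments for p, q, r:
p=0, q=0, r=0: 1
p=0, q=0, r=1: 1
p=0, q=1, r=0: 1
p=0, q=1, r=1: 0
p=1, q=0, r=0: 0
p=1, q=0, r=1: 1
p=1, q=1, r=0: 0
p=1, q=1, r=1: 0
Satisfying count = 4

4


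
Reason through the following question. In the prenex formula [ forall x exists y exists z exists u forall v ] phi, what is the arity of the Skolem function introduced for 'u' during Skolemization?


Quantifier prefix: forall x exists y exists z exists u forall v
'u' is existentially quantified at position 4.
Universal variables preceding it: x
Skolem function arity = 1

1


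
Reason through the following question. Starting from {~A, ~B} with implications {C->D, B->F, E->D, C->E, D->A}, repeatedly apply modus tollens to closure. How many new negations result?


Initial negated facts: {~A, ~B}
Apply modus tollens to closure:
  ~A and D->A  =>  ~D
  ~D and C->D  =>  ~C
  ~D and E->D  =>  ~E
Final negated: {~A, ~B, ~C, ~D, ~E}
New negations: {~C, ~D, ~E}
Count = 3

3


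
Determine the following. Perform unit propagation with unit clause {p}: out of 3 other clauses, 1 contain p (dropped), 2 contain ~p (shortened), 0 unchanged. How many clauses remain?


Satisfied (removed): 1
Shortened (remain): 2
Unchanged (remain): 0
Remaining = 2 + 0 = 2

2


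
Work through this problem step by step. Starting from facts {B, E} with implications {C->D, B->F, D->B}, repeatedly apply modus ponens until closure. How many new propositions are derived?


Initial facts: {B, E}
Apply modus ponens to closure:
  B and B->F  =>  F
Final known: {B, E, F}
New propositions: {F}
Count = 1

1


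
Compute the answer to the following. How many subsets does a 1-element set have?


The power set of a set with n elements has 2^n elements.
|P(S)| = 2^1 = 2

2


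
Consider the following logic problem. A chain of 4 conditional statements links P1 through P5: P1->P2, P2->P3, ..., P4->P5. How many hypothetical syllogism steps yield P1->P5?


With 4 implications in a chain connecting 5 propositions:
P1->P2, P2->P3, ..., P4->P5
Steps needed = (number of implications) - 1 = 4 - 1 = 3

3


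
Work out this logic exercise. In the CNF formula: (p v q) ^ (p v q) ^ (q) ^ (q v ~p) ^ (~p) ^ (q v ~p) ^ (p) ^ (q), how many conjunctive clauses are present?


A CNF formula is a conjunction of clauses.
Clauses are separated by ^.
Counting the conjuncts: 8 clauses.

8


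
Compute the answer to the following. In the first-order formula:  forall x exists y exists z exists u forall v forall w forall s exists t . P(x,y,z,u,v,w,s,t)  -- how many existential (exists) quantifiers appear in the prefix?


Quantifier prefix: forall x exists y exists z exists u forall v forall w forall s exists t
Mark each quantifier type:
  U E E E U U U E
Universal count = 4, Existential count = 4
Asked for existential (exists) quantifiers: 4

4


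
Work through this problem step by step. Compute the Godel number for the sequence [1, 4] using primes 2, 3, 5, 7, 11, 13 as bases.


Encode each element as an exponent of the corresponding prime:
  2^1 = 2
  3^4 = 81
Product = 2 * 81 = 162

162


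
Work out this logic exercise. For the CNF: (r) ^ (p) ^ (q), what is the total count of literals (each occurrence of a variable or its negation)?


Counting literals in each clause:
Clause 1: 1 literal(s)
Clause 2: 1 literal(s)
Clause 3: 1 literal(s)
Total = 3

3


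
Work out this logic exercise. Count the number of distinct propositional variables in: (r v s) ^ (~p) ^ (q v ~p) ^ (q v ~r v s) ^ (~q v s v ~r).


Identify each variable that appears in the formula.
Variables found: p, q, r, s
Count = 4

4


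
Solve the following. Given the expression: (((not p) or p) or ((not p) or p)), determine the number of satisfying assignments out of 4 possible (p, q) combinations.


Check all 4 assignments:
p=0, q=0: 1
p=0, q=1: 1
p=1, q=0: 1
p=1, q=1: 1
Count of True = 4

4


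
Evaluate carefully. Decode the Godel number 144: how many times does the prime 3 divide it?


Factorize 144 by dividing by 3 repeatedly.
Division steps: 3 divides 144 exactly 2 time(s).
Exponent of 3 = 2

2


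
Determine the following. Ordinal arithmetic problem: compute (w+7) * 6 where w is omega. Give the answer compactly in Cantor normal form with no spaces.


Compute (w+7) * 6.
Ordinal * is associative and left-distributive over +, but NOT commutative; for finite n>1, n*w = w but w*n stays w*n.
(w+7) * 6 = (w+7) repeated 6 times. Each intermediate +7 is absorbed by the following w; only the last survives: w*6+7.
Result = w*6+7

w*6+7


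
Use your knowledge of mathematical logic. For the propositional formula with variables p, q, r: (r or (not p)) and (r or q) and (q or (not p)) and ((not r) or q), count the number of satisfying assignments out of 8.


Evaluate all 8 assignments for p, q, r:
p=0, q=0, r=0: 0
p=0, q=0, r=1: 0
p=0, q=1, r=0: 1
p=0, q=1, r=1: 1
p=1, q=0, r=0: 0
p=1, q=0, r=1: 0
p=1, q=1, r=0: 0
p=1, q=1, r=1: 1
Satisfying count = 3

3


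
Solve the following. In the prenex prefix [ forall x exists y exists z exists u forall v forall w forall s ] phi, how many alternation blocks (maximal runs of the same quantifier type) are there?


Quantifier-type sequence: A E E E A A A  (A=forall, E=exists)
Group into maximal same-type runs:
  Ax1 | Ex3 | Ax3
Number of blocks = 3

3


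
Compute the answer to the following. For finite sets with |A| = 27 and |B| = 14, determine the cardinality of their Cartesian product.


The Cartesian product A x B contains all ordered pairs (a, b).
|A x B| = |A| * |B| = 27 * 14 = 378

378


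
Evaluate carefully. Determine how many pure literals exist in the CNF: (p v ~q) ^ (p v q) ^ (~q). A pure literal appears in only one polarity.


Check each variable for pure literal status:
p: pure positive
q: mixed (not pure)
r: absent (not pure)
Pure literal count = 1

1


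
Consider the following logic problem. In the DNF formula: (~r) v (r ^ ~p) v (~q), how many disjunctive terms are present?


A DNF formula is a disjunction of terms (conjunctions).
Terms are separated by v.
Counting the disjuncts: 3 terms.

3


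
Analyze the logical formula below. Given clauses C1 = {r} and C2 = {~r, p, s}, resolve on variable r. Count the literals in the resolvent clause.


Remove r from C1 and ~r from C2.
C1 remainder: {}
C2 remainder: {p, s}
Union (resolvent): {p, s}
Resolvent has 2 literal(s).

2


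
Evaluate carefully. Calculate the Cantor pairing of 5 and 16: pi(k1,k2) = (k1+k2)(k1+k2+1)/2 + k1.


k1 + k2 = 21
(k1+k2)(k1+k2+1)/2 = 21 * 22 / 2 = 231
pi = 231 + 5 = 236

236


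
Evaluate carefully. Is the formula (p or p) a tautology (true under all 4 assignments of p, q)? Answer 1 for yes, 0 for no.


Check all 4 assignments:
p=0, q=0: 0
p=0, q=1: 0
p=1, q=0: 1
p=1, q=1: 1
Satisfying count = 2/4.
Tautology iff count = 4: no.

0


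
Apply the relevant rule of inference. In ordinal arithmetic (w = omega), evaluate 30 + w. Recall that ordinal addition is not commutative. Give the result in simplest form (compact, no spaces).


Compute 30 + w.
Ordinal + is associative but NOT commutative; for finite n>0, n + w = w but w + n stays w+n.
Any finite left addend is absorbed by w on the right: 30 + w = w.
Result = w

w


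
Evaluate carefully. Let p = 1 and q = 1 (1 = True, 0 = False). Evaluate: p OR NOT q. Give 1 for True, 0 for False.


p = 1, q = 1
Operation: p OR NOT q
Evaluate: 1 OR NOT 1 = 1

1


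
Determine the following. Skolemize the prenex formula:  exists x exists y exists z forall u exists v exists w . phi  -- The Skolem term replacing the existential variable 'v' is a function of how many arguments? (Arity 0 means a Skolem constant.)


Quantifier prefix: exists x exists y exists z forall u exists v exists w
'v' is existentially quantified at position 5.
Universal variables preceding it: u
Skolem function arity = 1

1


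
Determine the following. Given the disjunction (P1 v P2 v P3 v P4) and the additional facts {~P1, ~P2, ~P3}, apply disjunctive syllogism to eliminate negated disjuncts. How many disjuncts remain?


Original disjuncts (4): P1, P2, P3, P4
Negated (eliminate): ~P1, ~P2, ~P3
Remaining disjuncts: P4
Count = 4 - 3 = 1

1


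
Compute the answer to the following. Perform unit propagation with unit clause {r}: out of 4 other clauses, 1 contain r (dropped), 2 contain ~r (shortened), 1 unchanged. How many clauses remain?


Satisfied (removed): 1
Shortened (remain): 2
Unchanged (remain): 1
Remaining = 2 + 1 = 3

3


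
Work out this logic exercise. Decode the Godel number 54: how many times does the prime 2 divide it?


Factorize 54 by dividing by 2 repeatedly.
Division steps: 2 divides 54 exactly 1 time(s).
Exponent of 2 = 1

1


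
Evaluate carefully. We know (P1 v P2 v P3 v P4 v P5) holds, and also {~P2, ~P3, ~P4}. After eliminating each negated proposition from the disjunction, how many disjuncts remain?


Original disjuncts (5): P1, P2, P3, P4, P5
Negated (eliminate): ~P2, ~P3, ~P4
Remaining disjuncts: P1, P5
Count = 5 - 3 = 2

2


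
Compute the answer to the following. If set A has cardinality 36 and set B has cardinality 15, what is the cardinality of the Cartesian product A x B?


The Cartesian product A x B contains all ordered pairs (a, b).
|A x B| = |A| * |B| = 36 * 15 = 540

540


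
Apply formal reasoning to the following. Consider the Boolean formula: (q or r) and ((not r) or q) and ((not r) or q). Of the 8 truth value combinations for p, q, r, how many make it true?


Evaluate all 8 assignments for p, q, r:
p=0, q=0, r=0: 0
p=0, q=0, r=1: 0
p=0, q=1, r=0: 1
p=0, q=1, r=1: 1
p=1, q=0, r=0: 0
p=1, q=0, r=1: 0
p=1, q=1, r=0: 1
p=1, q=1, r=1: 1
Satisfying count = 4

4


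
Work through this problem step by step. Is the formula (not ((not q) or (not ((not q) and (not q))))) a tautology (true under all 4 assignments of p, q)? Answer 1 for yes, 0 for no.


Check all 4 assignments:
p=0, q=0: 0
p=0, q=1: 0
p=1, q=0: 0
p=1, q=1: 0
Satisfying count = 0/4.
Tautology iff count = 4: no.

0


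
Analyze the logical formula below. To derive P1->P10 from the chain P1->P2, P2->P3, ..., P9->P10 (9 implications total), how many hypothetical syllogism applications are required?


With 9 implications in a chain connecting 10 propositions:
P1->P2, P2->P3, ..., P9->P10
Steps needed = (number of implications) - 1 = 9 - 1 = 8

8


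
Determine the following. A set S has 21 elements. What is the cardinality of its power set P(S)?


The power set of a set with n elements has 2^n elements.
|P(S)| = 2^21 = 2097152

2097152


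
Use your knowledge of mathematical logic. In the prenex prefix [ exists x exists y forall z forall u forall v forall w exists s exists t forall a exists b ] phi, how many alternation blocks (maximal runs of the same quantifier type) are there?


Quantifier-type sequence: E E A A A A E E A E  (A=forall, E=exists)
Group into maximal same-type runs:
  Ex2 | Ax4 | Ex2 | Ax1 | Ex1
Number of blocks = 5

5


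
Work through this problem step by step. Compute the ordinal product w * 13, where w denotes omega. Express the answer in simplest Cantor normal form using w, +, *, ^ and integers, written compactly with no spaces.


Compute w * 13.
Ordinal * is associative and left-distributive over +, but NOT commutative; for finite n>1, n*w = w but w*n stays w*n.
w * 13 means 13 copies of w concatenated: w*13.
Result = w*13

w*13


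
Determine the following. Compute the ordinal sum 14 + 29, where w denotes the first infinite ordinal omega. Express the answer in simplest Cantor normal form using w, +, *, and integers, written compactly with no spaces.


Compute 14 + 29.
Ordinal + is associative but NOT commutative; for finite n>0, n + w = w but w + n stays w+n.
Both operands finite; ordinal + agrees with natural +: 14 + 29 = 43.
Result = 43

43


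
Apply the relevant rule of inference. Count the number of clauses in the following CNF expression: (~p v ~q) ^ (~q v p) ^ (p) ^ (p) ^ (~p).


A CNF formula is a conjunction of clauses.
Clauses are separated by ^.
Counting the conjuncts: 5 clauses.

5


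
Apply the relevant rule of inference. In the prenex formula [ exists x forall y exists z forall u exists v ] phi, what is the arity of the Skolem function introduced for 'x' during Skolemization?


Quantifier prefix: exists x forall y exists z forall u exists v
'x' is existentially quantified at position 1.
No universal quantifiers precede it.
Skolem function arity = 0 (a Skolem constant)

0


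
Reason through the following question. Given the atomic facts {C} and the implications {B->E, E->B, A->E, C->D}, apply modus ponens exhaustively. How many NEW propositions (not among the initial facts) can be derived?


Initial facts: {C}
Apply modus ponens to closure:
  C and C->D  =>  D
Final known: {C, D}
New propositions: {D}
Count = 1

1


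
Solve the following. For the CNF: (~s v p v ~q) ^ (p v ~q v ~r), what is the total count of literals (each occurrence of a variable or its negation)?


Counting literals in each clause:
Clause 1: 3 literal(s)
Clause 2: 3 literal(s)
Total = 6

6


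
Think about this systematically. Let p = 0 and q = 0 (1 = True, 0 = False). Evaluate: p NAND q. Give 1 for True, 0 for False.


p = 0, q = 0
Operation: p NAND q
Evaluate: 0 NAND 0 = 1

1


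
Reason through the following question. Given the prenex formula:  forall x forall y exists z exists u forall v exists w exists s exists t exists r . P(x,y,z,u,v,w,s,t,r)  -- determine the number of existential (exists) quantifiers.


Quantifier prefix: forall x forall y exists z exists u forall v exists w exists s exists t exists r
Mark each quantifier type:
  U U E E U E E E E
Universal count = 3, Existential count = 6
Asked for existential (exists) quantifiers: 6

6


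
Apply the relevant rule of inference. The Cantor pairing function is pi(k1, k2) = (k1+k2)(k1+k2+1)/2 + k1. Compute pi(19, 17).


k1 + k2 = 36
(k1+k2)(k1+k2+1)/2 = 36 * 37 / 2 = 666
pi = 666 + 19 = 685

685


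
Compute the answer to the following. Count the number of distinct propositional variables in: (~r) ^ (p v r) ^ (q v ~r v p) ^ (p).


Identify each variable that appears in the formula.
Variables found: p, q, r
Count = 3

3


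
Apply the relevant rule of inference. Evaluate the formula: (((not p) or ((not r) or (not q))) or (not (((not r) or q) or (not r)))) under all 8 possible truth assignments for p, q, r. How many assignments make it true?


Check all 8 assignments:
p=0, q=0, r=0: 1
p=0, q=0, r=1: 1
p=0, q=1, r=0: 1
p=0, q=1, r=1: 1
p=1, q=0, r=0: 1
p=1, q=0, r=1: 1
p=1, q=1, r=0: 1
p=1, q=1, r=1: 0
Count of True = 7

7


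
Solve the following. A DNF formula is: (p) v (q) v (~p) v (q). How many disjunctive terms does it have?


A DNF formula is a disjunction of terms (conjunctions).
Terms are separated by v.
Counting the disjuncts: 4 terms.

4


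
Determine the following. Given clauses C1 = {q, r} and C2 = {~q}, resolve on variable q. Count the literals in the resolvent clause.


Remove q from C1 and ~q from C2.
C1 remainder: {r}
C2 remainder: {}
Union (resolvent): {r}
Resolvent has 1 literal(s).

1


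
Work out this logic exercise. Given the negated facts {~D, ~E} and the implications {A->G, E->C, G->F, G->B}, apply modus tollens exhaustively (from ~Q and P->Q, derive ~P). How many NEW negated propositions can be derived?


Initial negated facts: {~D, ~E}
Apply modus tollens to closure:
  (no implication fires)
Final negated: {~D, ~E}
New negations: {(none)}
Count = 0

0


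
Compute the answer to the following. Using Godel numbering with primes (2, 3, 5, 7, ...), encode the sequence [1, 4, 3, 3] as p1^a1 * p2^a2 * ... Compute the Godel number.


Encode each element as an exponent of the corresponding prime:
  2^1 = 2
  3^4 = 81
  5^3 = 125
  7^3 = 343
Product = 2 * 81 * 125 * 343 = 6945750

6945750


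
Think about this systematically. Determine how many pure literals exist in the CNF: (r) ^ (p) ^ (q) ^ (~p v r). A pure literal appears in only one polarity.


Check each variable for pure literal status:
p: mixed (not pure)
q: pure positive
r: pure positive
Pure literal count = 2

2


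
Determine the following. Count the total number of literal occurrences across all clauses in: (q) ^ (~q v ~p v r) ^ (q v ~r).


Counting literals in each clause:
Clause 1: 1 literal(s)
Clause 2: 3 literal(s)
Clause 3: 2 literal(s)
Total = 6

6


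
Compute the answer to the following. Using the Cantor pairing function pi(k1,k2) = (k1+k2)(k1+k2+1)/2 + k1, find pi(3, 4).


k1 + k2 = 7
(k1+k2)(k1+k2+1)/2 = 7 * 8 / 2 = 28
pi = 28 + 3 = 31

31


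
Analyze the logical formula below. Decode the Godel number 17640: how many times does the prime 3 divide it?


Factorize 17640 by dividing by 3 repeatedly.
Division steps: 3 divides 17640 exactly 2 time(s).
Exponent of 3 = 2

2


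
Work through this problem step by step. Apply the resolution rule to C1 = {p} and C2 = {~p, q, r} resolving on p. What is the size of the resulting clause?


Remove p from C1 and ~p from C2.
C1 remainder: {}
C2 remainder: {q, r}
Union (resolvent): {q, r}
Resolvent has 2 literal(s).

2


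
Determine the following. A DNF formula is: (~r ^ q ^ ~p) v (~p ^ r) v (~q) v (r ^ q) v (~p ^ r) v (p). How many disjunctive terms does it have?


A DNF formula is a disjunction of terms (conjunctions).
Terms are separated by v.
Counting the disjuncts: 6 terms.

6


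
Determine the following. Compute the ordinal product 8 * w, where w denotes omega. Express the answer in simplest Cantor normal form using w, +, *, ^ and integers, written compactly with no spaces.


Compute 8 * w.
Ordinal * is associative and left-distributive over +, but NOT commutative; for finite n>1, n*w = w but w*n stays w*n.
For finite n>0, n * w = sup{n*k : k<w} = w. So 8 * w = w.
Result = w

w


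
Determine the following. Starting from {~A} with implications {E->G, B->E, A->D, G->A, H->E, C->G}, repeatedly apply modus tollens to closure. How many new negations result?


Initial negated facts: {~A}
Apply modus tollens to closure:
  ~A and G->A  =>  ~G
  ~G and C->G  =>  ~C
  ~G and E->G  =>  ~E
  ~E and B->E  =>  ~B
  ~E and H->E  =>  ~H
Final negated: {~A, ~B, ~C, ~E, ~G, ~H}
New negations: {~B, ~C, ~E, ~G, ~H}
Count = 5

5


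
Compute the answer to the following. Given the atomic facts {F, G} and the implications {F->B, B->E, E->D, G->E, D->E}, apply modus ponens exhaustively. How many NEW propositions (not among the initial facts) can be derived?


Initial facts: {F, G}
Apply modus ponens to closure:
  F and F->B  =>  B
  B and B->E  =>  E
  E and E->D  =>  D
Final known: {B, D, E, F, G}
New propositions: {B, D, E}
Count = 3

3


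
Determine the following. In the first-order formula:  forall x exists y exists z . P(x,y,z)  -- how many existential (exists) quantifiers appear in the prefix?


Quantifier prefix: forall x exists y exists z
Mark each quantifier type:
  U E E
Universal count = 1, Existential count = 2
Asked for existential (exists) quantifiers: 2

2


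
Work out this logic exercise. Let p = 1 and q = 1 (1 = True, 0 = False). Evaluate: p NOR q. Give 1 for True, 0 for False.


p = 1, q = 1
Operation: p NOR q
Evaluate: 1 NOR 1 = 0

0


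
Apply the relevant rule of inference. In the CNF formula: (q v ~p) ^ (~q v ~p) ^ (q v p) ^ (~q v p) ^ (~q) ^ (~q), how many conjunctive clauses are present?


A CNF formula is a conjunction of clauses.
Clauses are separated by ^.
Counting the conjuncts: 6 clauses.

6


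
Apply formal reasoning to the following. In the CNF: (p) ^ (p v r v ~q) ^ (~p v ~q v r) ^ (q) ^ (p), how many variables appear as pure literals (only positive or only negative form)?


Check each variable for pure literal status:
p: mixed (not pure)
q: mixed (not pure)
r: pure positive
Pure literal count = 1

1


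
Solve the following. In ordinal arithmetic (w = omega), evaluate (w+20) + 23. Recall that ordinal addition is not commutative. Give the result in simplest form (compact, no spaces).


Compute (w+20) + 23.
Ordinal + is associative but NOT commutative; for finite n>0, n + w = w but w + n stays w+n.
By associativity: (w+20) + 23 = w + (20+23) = w+43.
Result = w+43

w+43
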